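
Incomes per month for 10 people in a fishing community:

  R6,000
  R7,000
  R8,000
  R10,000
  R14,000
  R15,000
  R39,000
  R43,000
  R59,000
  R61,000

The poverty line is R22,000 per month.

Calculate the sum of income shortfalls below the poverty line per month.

R72,000

Incomes under z: R6,000, R7,000, R8,000, R10,000, R14,000, R15,000 (q = 6 of N = 10).
Individual gaps: 22000−6000 = 16000; 22000−7000 = 15000; 22000−8000 = 14000; 22000−10000 = 12000; 22000−14000 = 8000; 22000−15000 = 7000.
Aggregate gap = R72,000.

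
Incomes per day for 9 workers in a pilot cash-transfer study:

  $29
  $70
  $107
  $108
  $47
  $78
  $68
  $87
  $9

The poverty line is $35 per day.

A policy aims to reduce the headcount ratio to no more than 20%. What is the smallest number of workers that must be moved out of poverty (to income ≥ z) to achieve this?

Currently q = 2 of N = 9 are below the line (H = 0.222).
A headcount ratio of at most 20% allows at most ⌊0.20 × 9⌋ = 1 poor workers.
So at least 2 − 1 = 1 must be lifted.

1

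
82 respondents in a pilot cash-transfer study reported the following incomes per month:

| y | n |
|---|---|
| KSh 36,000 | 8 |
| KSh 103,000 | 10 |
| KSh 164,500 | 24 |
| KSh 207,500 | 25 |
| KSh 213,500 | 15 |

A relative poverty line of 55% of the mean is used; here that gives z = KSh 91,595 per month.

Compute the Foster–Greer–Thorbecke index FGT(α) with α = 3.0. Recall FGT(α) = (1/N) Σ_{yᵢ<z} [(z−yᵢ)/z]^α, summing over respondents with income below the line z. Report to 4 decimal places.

0.0218

Poor units: 8×KSh 36,000 (q = 8 of N = 82).
Gap ratios (z−y)/z: (91595−36000)/91595 = 0.6070 (×8).
Raised to α = 3.0: 0.22361 (×8).
Sum = 1.788883; FGT(3.0) = 1.788883 / 82 = 0.0218.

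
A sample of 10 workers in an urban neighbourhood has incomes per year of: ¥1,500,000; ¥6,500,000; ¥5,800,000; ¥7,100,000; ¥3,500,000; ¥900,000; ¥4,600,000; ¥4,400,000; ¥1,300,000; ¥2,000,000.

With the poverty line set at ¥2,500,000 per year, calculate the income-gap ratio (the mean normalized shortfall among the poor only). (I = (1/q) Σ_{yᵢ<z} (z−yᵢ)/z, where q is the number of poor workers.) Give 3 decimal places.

0.430

Below the line: ¥900,000, ¥1,300,000, ¥1,500,000, ¥2,000,000 (q = 4 of N = 10).
Shortfall ratios (z−y)/z: 0.6400, 0.4800, 0.4000, 0.2000; sum = 1.720000.
I averages over the q = 4 poor units only: 1.720000 / 4 = 0.430.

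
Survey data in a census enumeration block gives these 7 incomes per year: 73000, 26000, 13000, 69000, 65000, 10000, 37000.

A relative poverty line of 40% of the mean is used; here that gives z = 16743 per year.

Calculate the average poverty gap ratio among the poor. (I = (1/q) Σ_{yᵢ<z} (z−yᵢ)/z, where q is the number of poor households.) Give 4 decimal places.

0.3131

Incomes under z: 10000, 13000 (q = 2 of N = 7).
Shortfall ratios (z−y)/z: 0.4027, 0.2236; sum = 0.626292.
I averages over the q = 2 poor units only: 0.626292 / 2 = 0.3131.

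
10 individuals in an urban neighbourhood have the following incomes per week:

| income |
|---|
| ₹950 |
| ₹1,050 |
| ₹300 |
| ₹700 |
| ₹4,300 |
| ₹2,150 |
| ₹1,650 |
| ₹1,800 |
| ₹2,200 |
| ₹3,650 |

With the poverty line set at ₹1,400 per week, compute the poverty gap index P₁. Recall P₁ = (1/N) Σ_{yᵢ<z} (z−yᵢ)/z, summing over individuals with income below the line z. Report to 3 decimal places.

0.186

Poor units: ₹300, ₹700, ₹950, ₹1,050 (q = 4 of N = 10).
Shortfall ratios: (1400−300)/1400 = 0.7857; (1400−700)/1400 = 0.5000; (1400−950)/1400 = 0.3214; (1400−1050)/1400 = 0.2500.
Sum of shortfalls = 1.857143; P₁ averages over all N: 1.857143 / 10 = 0.186.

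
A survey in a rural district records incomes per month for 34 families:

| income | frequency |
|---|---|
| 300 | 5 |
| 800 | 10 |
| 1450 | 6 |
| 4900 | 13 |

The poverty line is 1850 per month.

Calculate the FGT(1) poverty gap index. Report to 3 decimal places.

Below z: 5×300, 10×800, 6×1450 (q = 21 of N = 34).
Relative gaps: (1850−300)/1850 = 0.8378 (×5); (1850−800)/1850 = 0.5676 (×10); (1850−1450)/1850 = 0.2162 (×6).
Sum of shortfalls = 11.162162; P₁ averages over all N: 11.162162 / 34 = 0.328.

0.328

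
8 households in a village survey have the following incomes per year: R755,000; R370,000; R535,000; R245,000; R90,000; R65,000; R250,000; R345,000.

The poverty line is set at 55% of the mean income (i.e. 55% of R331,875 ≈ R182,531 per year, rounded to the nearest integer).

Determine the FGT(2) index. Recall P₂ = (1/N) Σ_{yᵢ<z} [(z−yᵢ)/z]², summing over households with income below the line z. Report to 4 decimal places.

0.0839

Poor units: R65,000, R90,000 (q = 2 of N = 8).
Normalized shortfalls: (182531−65000)/182531 = 0.6439; (182531−90000)/182531 = 0.5069.
Squared: 0.4146; 0.2570.
Sum = 0.671583; P₂ = 0.671583 / 8 = 0.0839.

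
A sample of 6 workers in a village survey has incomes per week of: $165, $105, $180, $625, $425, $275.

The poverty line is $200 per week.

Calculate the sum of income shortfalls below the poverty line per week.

$150

Below z: $105, $165, $180 (q = 3 of N = 6).
Individual gaps: 200−105 = 95; 200−165 = 35; 200−180 = 20.
Aggregate gap = $150.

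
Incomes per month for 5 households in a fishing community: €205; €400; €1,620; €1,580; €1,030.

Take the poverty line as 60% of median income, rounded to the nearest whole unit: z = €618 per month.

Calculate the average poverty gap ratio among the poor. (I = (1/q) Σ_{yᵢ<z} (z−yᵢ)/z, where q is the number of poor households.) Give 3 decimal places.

0.511

Below the line: €205, €400 (q = 2 of N = 5).
Relative gaps: 0.6683, 0.3528; sum = 1.021036.
I averages over the q = 2 poor units only: 1.021036 / 2 = 0.511.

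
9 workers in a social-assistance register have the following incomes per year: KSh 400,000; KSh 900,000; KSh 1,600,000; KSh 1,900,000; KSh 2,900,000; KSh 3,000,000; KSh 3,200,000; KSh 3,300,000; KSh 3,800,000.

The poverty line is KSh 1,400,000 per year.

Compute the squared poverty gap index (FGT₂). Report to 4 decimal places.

0.0709

Incomes under z: KSh 400,000, KSh 900,000 (q = 2 of N = 9).
Gap ratios (z−y)/z: (1400000−400000)/1400000 = 0.7143; (1400000−900000)/1400000 = 0.3571.
Squared: 0.5102; 0.1276.
Sum = 0.637755; P₂ = 0.637755 / 9 = 0.0709.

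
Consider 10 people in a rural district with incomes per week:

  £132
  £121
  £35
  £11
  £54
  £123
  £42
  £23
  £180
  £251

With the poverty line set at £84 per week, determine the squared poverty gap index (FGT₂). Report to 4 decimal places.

0.2000

Below z: £11, £23, £35, £42, £54 (q = 5 of N = 10).
Shortfall ratios: (84−11)/84 = 0.8690; (84−23)/84 = 0.7262; (84−35)/84 = 0.5833; (84−42)/84 = 0.5000; (84−54)/84 = 0.3571.
Squared: 0.7552; 0.5274; 0.3403; 0.2500; 0.1276.
Sum = 2.000425; P₂ = 2.000425 / 10 = 0.2000.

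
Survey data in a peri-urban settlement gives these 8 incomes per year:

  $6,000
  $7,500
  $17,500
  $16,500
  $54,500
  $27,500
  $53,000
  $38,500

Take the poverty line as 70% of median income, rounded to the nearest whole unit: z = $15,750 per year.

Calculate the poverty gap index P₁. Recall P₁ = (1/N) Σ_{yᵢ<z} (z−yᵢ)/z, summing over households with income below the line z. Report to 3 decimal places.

0.143

Below z: $6,000, $7,500 (q = 2 of N = 8).
Gap ratios (z−y)/z: (15750−6000)/15750 = 0.6190; (15750−7500)/15750 = 0.5238.
Σ = 1.142857. Dividing by the full population N = 8 gives P₁ = 0.143.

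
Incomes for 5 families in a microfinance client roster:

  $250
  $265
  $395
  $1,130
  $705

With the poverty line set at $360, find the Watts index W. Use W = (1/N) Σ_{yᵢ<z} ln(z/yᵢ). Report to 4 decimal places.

0.1342

Poor units: $250, $265 (q = 2 of N = 5).
ln(z/y) terms: ln(360/250) = 0.3646; ln(360/265) = 0.3064.
W = 0.671017 / 5 = 0.1342.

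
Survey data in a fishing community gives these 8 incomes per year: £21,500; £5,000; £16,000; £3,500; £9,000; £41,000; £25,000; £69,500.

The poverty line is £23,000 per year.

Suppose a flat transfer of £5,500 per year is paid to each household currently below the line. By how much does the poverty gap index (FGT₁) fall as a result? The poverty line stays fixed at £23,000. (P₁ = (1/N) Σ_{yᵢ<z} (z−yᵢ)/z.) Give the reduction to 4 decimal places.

0.1277

Before: below the line — £3,500, £5,000, £9,000, £16,000, £21,500; poverty gap index (FGT₁) = 0.326087.
After the £5,500 transfer: below the line — £9,000, £10,500, £14,500, £21,500; poverty gap index (FGT₁) = 0.198370.
Reduction = 0.326087 − 0.198370 = 0.1277.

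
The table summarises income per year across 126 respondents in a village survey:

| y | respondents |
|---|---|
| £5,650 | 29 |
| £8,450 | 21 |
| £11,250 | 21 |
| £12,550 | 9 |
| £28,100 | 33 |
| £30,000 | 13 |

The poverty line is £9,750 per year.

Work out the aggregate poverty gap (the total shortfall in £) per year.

£146,200

Poor units: 29×£5,650, 21×£8,450 (q = 50 of N = 126).
Individual gaps: 29×(9750−5650) = 118900; 21×(9750−8450) = 27300.
Aggregate gap = £146,200.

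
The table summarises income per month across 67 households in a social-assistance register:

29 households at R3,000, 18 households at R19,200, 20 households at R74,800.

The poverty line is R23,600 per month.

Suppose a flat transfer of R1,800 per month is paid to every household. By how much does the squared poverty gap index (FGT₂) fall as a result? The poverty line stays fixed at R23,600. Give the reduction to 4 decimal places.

Before: below the line — 29×R3,000, 18×R19,200; squared poverty gap index (FGT₂) = 0.339126.
After the R1,800 transfer: below the line — 29×R4,800, 18×R21,000; squared poverty gap index (FGT₂) = 0.277933.
Reduction = 0.339126 − 0.277933 = 0.0612.

0.0612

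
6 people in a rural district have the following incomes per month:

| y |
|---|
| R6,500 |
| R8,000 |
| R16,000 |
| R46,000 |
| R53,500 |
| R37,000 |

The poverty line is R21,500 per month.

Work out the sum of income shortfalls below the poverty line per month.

Poor units: R6,500, R8,000, R16,000 (q = 3 of N = 6).
Individual gaps: 21500−6500 = 15000; 21500−8000 = 13500; 21500−16000 = 5500.
Aggregate gap = R34,000.

R34,000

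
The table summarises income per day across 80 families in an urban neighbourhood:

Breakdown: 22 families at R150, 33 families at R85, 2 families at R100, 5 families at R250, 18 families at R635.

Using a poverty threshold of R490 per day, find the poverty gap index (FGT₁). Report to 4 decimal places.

Incomes under z: 33×R85, 2×R100, 22×R150, 5×R250 (q = 62 of N = 80).
Gap ratios (z−y)/z: (490−85)/490 = 0.8265 (×33); (490−100)/490 = 0.7959 (×2); (490−150)/490 = 0.6939 (×22); (490−250)/490 = 0.4898 (×5).
Sum of shortfalls = 46.581633; P₁ averages over all N: 46.581633 / 80 = 0.5823.

0.5823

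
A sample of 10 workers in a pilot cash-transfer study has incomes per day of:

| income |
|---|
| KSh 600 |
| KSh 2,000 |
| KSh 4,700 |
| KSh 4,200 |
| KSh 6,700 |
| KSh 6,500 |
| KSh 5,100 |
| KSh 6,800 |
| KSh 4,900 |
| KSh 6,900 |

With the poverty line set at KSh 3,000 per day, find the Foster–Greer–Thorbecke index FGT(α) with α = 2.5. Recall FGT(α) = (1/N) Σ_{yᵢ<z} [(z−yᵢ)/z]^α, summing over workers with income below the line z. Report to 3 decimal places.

Poor units: KSh 600, KSh 2,000 (q = 2 of N = 10).
Relative gaps: (3000−600)/3000 = 0.8000; (3000−2000)/3000 = 0.3333.
Raised to α = 2.5: 0.57243; 0.06415.
Sum = 0.636583; FGT(2.5) = 0.636583 / 10 = 0.064.

0.064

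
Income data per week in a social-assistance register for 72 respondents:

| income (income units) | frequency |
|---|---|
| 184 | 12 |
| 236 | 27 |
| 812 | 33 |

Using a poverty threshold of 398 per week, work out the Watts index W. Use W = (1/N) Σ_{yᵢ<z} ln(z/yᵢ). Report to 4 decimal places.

Poor units: 12×184, 27×236 (q = 39 of N = 72).
ln(z/y) terms: ln(398/184) = 0.7715 (×12); ln(398/236) = 0.5226 (×27).
W = 23.368940 / 72 = 0.3246.

0.3246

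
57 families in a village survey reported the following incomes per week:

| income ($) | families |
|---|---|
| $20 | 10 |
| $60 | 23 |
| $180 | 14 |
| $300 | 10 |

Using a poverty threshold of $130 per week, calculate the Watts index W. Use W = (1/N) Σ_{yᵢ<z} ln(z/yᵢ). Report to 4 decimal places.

0.6404

Poor units: 10×$20, 23×$60 (q = 33 of N = 57).
Log shortfalls: ln(130/20) = 1.8718 (×10); ln(130/60) = 0.7732 (×23).
W = 36.501389 / 57 = 0.6404.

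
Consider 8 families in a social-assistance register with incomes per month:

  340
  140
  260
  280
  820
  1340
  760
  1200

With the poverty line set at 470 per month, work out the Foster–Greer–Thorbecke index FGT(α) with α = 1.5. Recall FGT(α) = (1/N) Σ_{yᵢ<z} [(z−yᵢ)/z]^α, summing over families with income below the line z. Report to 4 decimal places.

Below z: 140, 260, 280, 340 (q = 4 of N = 8).
Normalized shortfalls: (470−140)/470 = 0.7021; (470−260)/470 = 0.4468; (470−280)/470 = 0.4043; (470−340)/470 = 0.2766.
Raised to α = 1.5: 0.58833; 0.29866; 0.25703; 0.14547.
Sum = 1.289496; FGT(1.5) = 1.289496 / 8 = 0.1612.

0.1612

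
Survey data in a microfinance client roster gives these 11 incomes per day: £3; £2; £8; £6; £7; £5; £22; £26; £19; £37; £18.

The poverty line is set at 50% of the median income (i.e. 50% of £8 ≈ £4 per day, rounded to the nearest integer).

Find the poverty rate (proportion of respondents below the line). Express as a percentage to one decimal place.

2 of the 11 respondents have income below £4.
H = 2/11 = 18.2%.

18.2%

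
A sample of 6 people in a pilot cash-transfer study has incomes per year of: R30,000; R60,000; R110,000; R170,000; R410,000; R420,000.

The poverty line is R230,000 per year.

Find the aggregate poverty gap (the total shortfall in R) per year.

R550,000

Poor units: R30,000, R60,000, R110,000, R170,000 (q = 4 of N = 6).
Individual gaps: 230000−30000 = 200000; 230000−60000 = 170000; 230000−110000 = 120000; 230000−170000 = 60000.
Aggregate gap = R550,000.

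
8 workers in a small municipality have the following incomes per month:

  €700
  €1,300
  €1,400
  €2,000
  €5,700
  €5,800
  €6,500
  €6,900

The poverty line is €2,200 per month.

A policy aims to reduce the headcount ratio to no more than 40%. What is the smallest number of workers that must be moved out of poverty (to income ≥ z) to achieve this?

1

Currently q = 4 of N = 8 are below the line (H = 0.500).
A headcount ratio of at most 40% allows at most ⌊0.40 × 8⌋ = 3 poor workers.
So at least 4 − 3 = 1 must be lifted.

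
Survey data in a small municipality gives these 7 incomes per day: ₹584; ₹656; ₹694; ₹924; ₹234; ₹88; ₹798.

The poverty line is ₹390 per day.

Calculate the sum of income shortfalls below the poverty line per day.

Below the line: ₹88, ₹234 (q = 2 of N = 7).
Individual gaps: 390−88 = 302; 390−234 = 156.
Aggregate gap = ₹458.

₹458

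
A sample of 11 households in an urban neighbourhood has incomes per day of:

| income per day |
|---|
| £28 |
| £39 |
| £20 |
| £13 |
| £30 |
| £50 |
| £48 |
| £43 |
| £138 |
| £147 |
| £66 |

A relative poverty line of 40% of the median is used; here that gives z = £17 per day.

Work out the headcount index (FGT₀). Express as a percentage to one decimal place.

9.1%

1 of the 11 households have income below £17.
H = 1/11 = 9.1%.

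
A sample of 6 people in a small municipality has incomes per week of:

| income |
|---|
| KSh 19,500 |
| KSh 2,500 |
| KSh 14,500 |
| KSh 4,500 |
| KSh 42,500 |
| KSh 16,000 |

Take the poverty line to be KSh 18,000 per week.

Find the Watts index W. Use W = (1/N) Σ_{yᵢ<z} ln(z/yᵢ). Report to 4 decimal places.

0.6157

Incomes under z: KSh 2,500, KSh 4,500, KSh 14,500, KSh 16,000 (q = 4 of N = 6).
Log gaps: ln(18000/2500) = 1.9741; ln(18000/4500) = 1.3863; ln(18000/14500) = 0.2162; ln(18000/16000) = 0.1178.
W = 3.694382 / 6 = 0.6157.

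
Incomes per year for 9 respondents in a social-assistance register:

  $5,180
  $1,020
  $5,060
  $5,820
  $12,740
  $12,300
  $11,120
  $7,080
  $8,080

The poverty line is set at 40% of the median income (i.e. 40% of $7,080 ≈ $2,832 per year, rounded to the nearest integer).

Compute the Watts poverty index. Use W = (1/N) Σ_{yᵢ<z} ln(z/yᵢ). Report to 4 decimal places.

Below the line: $1,020 (q = 1 of N = 9).
Log gaps: ln(2832/1020) = 1.0212.
W = 1.021181 / 9 = 0.1135.

0.1135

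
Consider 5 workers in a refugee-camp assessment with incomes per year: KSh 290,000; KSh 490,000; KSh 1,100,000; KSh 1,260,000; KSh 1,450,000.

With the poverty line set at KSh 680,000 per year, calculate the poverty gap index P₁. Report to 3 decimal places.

0.171

Poor units: KSh 290,000, KSh 490,000 (q = 2 of N = 5).
Relative gaps: (680000−290000)/680000 = 0.5735; (680000−490000)/680000 = 0.2794.
Sum of shortfalls = 0.852941; P₁ averages over all N: 0.852941 / 5 = 0.171.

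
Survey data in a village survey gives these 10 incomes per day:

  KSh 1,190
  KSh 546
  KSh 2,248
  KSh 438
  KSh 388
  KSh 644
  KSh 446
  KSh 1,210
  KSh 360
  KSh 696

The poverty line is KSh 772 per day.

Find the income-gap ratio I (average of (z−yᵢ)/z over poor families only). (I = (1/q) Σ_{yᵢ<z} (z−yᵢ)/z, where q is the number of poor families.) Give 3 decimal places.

Incomes under z: KSh 360, KSh 388, KSh 438, KSh 446, KSh 546, KSh 644, KSh 696 (q = 7 of N = 10).
Shortfall ratios (z−y)/z: 0.5337, 0.4974, 0.4326, 0.4223, 0.2927, 0.1658, 0.0984; sum = 2.443005.
The income-gap ratio divides by q (the poor only): 2.443005 / 7 = 0.349.

0.349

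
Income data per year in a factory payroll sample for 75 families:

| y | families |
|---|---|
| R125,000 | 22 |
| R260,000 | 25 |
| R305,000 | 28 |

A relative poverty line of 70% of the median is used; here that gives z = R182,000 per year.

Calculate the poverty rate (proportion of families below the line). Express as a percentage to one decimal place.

22 of the 75 families have income below R182,000.
H = 22/75 = 29.3%.

29.3%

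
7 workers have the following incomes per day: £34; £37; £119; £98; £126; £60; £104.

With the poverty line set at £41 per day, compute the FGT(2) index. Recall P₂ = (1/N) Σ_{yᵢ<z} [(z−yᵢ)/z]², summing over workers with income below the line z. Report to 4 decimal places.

Incomes under z: £34, £37 (q = 2 of N = 7).
Relative gaps: (41−34)/41 = 0.1707; (41−37)/41 = 0.0976.
Squared: 0.0291; 0.0095.
Sum = 0.038667; P₂ = 0.038667 / 7 = 0.0055.

0.0055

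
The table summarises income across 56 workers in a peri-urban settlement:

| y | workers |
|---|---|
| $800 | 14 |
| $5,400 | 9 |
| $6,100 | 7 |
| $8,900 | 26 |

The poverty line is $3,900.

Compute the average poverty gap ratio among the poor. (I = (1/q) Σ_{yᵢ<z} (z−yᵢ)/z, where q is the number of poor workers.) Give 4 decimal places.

Poor units: 14×$800 (q = 14 of N = 56).
Shortfall ratios (z−y)/z: 0.7949 (×14); sum = 11.128205.
I averages over the q = 14 poor units only: 11.128205 / 14 = 0.7949.

0.7949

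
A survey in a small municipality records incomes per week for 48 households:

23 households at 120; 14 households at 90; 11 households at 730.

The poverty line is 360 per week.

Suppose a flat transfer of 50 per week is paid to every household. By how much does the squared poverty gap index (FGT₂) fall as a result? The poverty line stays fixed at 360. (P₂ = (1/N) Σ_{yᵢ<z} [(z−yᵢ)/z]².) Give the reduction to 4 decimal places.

Before: below the line — 14×90, 23×120; squared poverty gap index (FGT₂) = 0.377025.
After the 50 transfer: below the line — 14×140, 23×170; squared poverty gap index (FGT₂) = 0.242396.
Reduction = 0.377025 − 0.242396 = 0.1346.

0.1346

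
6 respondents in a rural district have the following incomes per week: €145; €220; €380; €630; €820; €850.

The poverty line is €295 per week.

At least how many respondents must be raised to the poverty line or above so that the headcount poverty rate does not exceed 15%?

2 of the 6 respondents are poor, so H = 2/6 = 0.333.
A headcount ratio of at most 15% allows at most ⌊0.15 × 6⌋ = 0 poor respondents.
So at least 2 − 0 = 2 must be lifted.

2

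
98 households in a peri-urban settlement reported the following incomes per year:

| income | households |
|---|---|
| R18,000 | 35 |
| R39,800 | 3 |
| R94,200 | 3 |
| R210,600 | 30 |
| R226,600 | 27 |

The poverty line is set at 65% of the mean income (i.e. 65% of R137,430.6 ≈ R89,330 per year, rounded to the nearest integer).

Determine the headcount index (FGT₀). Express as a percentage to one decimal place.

38.8%

38 of the 98 households have income below R89,330.
H = 38/98 = 38.8%.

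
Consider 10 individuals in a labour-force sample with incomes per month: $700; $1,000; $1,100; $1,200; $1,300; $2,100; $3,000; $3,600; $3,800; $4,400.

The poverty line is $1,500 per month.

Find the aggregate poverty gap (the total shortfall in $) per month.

Below the line: $700, $1,000, $1,100, $1,200, $1,300 (q = 5 of N = 10).
Individual gaps: 1500−700 = 800; 1500−1000 = 500; 1500−1100 = 400; 1500−1200 = 300; 1500−1300 = 200.
Aggregate gap = $2,200.

$2,200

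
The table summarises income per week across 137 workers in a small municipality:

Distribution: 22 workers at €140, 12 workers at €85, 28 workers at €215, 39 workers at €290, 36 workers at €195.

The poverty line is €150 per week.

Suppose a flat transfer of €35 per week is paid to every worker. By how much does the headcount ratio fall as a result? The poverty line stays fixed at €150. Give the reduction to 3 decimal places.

0.161

Before: below the line — 12×€85, 22×€140; headcount ratio = 0.24818.
After the €35 transfer: below the line — 12×€120; headcount ratio = 0.08759.
Reduction = 0.24818 − 0.08759 = 0.161.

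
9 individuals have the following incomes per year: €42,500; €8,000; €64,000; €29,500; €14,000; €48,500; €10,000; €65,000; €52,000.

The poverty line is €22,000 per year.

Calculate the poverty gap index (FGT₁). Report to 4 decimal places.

Below the line: €8,000, €10,000, €14,000 (q = 3 of N = 9).
Normalized shortfalls: (22000−8000)/22000 = 0.6364; (22000−10000)/22000 = 0.5455; (22000−14000)/22000 = 0.3636.
Sum of shortfalls = 1.545455; P₁ averages over all N: 1.545455 / 9 = 0.1717.

0.1717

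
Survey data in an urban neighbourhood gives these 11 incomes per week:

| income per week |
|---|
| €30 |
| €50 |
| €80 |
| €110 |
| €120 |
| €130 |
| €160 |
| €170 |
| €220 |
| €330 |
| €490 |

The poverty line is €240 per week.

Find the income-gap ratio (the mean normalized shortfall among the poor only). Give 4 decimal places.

0.5046

Below the line: €30, €50, €80, €110, €120, €130, €160, €170, €220 (q = 9 of N = 11).
Shortfall ratios (z−y)/z: 0.8750, 0.7917, 0.6667, 0.5417, 0.5000, 0.4583, 0.3333, 0.2917, 0.0833; sum = 4.541667.
The income-gap ratio divides by q (the poor only): 4.541667 / 9 = 0.5046.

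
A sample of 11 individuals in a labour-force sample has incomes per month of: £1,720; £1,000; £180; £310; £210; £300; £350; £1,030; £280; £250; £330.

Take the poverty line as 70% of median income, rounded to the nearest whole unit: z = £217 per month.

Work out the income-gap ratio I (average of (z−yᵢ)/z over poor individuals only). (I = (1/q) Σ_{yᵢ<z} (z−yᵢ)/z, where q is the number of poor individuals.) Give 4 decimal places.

Incomes under z: £180, £210 (q = 2 of N = 11).
Relative gaps: 0.1705, 0.0323; sum = 0.202765.
The income-gap ratio divides by q (the poor only): 0.202765 / 2 = 0.1014.

0.1014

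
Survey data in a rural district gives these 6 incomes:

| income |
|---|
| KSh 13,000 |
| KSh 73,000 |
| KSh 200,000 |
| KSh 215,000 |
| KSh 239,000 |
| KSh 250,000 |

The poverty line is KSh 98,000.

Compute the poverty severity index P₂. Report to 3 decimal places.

0.136

Below z: KSh 13,000, KSh 73,000 (q = 2 of N = 6).
Normalized shortfalls: (98000−13000)/98000 = 0.8673; (98000−73000)/98000 = 0.2551.
Squared: 0.7523; 0.0651.
Sum = 0.817368; P₂ = 0.817368 / 6 = 0.136.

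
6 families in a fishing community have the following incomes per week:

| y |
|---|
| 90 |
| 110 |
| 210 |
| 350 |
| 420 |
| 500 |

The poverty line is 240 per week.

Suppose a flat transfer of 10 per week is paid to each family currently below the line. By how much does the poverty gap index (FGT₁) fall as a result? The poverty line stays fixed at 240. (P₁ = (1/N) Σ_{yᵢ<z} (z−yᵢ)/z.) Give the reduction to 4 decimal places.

Before: below the line — 90, 110, 210; poverty gap index (FGT₁) = 0.215278.
After the 10 transfer: below the line — 100, 120, 220; poverty gap index (FGT₁) = 0.194444.
Reduction = 0.215278 − 0.194444 = 0.0208.

0.0208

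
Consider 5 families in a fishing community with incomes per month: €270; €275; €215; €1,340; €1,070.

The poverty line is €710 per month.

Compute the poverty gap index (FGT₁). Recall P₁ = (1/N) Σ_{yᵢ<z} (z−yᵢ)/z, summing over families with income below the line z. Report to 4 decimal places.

Incomes under z: €215, €270, €275 (q = 3 of N = 5).
Shortfall ratios: (710−215)/710 = 0.6972; (710−270)/710 = 0.6197; (710−275)/710 = 0.6127.
Σ = 1.929577. Dividing by the full population N = 5 gives P₁ = 0.3859.

0.3859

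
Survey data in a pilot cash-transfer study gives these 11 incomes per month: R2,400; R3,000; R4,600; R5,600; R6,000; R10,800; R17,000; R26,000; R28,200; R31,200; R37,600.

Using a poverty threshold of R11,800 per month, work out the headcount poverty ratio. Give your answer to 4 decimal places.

6 of the 11 respondents have income below R11,800.
H = 6/11 = 0.5455.

0.5455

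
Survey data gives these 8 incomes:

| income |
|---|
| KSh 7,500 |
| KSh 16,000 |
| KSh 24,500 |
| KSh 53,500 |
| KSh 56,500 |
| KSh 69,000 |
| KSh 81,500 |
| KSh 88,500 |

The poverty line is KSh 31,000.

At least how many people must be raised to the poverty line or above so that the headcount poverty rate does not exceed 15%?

2

Currently q = 3 of N = 8 are below the line (H = 0.375).
A headcount ratio of at most 15% allows at most ⌊0.15 × 8⌋ = 1 poor people.
So at least 3 − 1 = 2 must be lifted.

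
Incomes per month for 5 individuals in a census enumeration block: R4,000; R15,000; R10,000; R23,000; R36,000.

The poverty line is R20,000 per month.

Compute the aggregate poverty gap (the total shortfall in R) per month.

R31,000

Below the line: R4,000, R10,000, R15,000 (q = 3 of N = 5).
Individual gaps: 20000−4000 = 16000; 20000−10000 = 10000; 20000−15000 = 5000.
Aggregate gap = R31,000.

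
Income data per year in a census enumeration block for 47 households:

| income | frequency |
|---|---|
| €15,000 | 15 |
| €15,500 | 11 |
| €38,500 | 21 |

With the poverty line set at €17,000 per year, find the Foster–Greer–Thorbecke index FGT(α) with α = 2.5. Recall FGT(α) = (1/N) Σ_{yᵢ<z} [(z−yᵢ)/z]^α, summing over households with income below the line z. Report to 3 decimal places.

0.002

Incomes under z: 15×€15,000, 11×€15,500 (q = 26 of N = 47).
Gap ratios (z−y)/z: (17000−15000)/17000 = 0.1176 (×15); (17000−15500)/17000 = 0.0882 (×11).
Raised to α = 2.5: 0.00475 (×15); 0.00231 (×11).
Sum = 0.096649; FGT(2.5) = 0.096649 / 47 = 0.002.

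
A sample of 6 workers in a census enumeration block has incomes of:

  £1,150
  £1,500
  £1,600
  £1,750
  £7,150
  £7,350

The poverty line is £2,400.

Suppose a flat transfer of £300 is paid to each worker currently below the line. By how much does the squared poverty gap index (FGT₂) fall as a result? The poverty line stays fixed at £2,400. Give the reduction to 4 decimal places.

Before: below the line — £1,150, £1,500, £1,600, £1,750; squared poverty gap index (FGT₂) = 0.099392.
After the £300 transfer: below the line — £1,450, £1,800, £1,900, £2,050; squared poverty gap index (FGT₂) = 0.047309.
Reduction = 0.099392 − 0.047309 = 0.0521.

0.0521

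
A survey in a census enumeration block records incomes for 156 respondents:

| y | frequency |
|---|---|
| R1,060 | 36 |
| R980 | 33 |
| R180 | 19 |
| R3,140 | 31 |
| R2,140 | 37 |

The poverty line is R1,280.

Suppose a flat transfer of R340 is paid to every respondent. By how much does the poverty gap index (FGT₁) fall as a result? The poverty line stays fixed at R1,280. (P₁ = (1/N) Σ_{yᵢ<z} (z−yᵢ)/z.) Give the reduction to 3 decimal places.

0.122

Before: below the line — 19×R180, 33×R980, 36×R1,060; poverty gap index (FGT₁) = 0.19391.
After the R340 transfer: below the line — 19×R520; poverty gap index (FGT₁) = 0.07232.
Reduction = 0.19391 − 0.07232 = 0.122.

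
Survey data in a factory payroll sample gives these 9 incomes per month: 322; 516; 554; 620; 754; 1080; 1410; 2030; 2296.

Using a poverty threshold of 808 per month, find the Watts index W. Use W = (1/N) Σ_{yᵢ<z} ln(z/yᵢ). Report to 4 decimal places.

0.2311

Below z: 322, 516, 554, 620, 754 (q = 5 of N = 9).
Log gaps: ln(808/322) = 0.9200; ln(808/516) = 0.4485; ln(808/554) = 0.3774; ln(808/620) = 0.2648; ln(808/754) = 0.0692.
W = 2.079875 / 9 = 0.2311.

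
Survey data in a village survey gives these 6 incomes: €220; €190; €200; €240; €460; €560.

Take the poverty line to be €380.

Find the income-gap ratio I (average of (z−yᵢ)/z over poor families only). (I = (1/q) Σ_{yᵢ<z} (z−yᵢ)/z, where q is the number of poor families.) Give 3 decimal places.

Incomes under z: €190, €200, €220, €240 (q = 4 of N = 6).
Relative gaps: 0.5000, 0.4737, 0.4211, 0.3684; sum = 1.763158.
I averages over the q = 4 poor units only: 1.763158 / 4 = 0.441.

0.441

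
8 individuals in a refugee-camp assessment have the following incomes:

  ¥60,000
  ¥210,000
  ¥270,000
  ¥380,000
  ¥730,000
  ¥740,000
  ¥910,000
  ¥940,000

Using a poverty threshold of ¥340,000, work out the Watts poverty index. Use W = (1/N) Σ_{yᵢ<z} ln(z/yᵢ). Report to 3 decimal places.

Below z: ¥60,000, ¥210,000, ¥270,000 (q = 3 of N = 8).
ln(z/y) terms: ln(340000/60000) = 1.7346; ln(340000/210000) = 0.4818; ln(340000/270000) = 0.2305.
W = 2.446963 / 8 = 0.306.

0.306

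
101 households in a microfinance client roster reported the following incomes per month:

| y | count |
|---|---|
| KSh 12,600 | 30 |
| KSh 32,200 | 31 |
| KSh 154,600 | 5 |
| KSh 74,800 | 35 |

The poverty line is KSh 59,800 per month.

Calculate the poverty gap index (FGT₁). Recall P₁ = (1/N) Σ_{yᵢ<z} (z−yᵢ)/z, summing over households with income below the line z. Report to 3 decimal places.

0.376

Below the line: 30×KSh 12,600, 31×KSh 32,200 (q = 61 of N = 101).
Normalized shortfalls: (59800−12600)/59800 = 0.7893 (×30); (59800−32200)/59800 = 0.4615 (×31).
Sum of shortfalls = 37.986622; P₁ averages over all N: 37.986622 / 101 = 0.376.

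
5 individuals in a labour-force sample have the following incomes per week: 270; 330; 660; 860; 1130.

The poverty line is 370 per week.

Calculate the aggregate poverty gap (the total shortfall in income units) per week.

140

Below z: 270, 330 (q = 2 of N = 5).
Individual gaps: 370−270 = 100; 370−330 = 40.
Aggregate gap = 140.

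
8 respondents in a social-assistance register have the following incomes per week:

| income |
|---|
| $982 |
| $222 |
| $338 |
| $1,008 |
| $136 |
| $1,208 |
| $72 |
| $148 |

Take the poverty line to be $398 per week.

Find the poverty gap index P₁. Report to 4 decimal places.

0.3373

Incomes under z: $72, $136, $148, $222, $338 (q = 5 of N = 8).
Normalized shortfalls: (398−72)/398 = 0.8191; (398−136)/398 = 0.6583; (398−148)/398 = 0.6281; (398−222)/398 = 0.4422; (398−338)/398 = 0.1508.
Sum of shortfalls = 2.698492; P₁ averages over all N: 2.698492 / 8 = 0.3373.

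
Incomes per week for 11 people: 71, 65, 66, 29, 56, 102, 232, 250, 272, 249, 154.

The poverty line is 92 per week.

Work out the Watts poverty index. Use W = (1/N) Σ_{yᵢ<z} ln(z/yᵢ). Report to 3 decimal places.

0.235

Below z: 29, 56, 65, 66, 71 (q = 5 of N = 11).
ln(z/y) terms: ln(92/29) = 1.1545; ln(92/56) = 0.4964; ln(92/65) = 0.3474; ln(92/66) = 0.3321; ln(92/71) = 0.2591.
W = 2.589573 / 11 = 0.235.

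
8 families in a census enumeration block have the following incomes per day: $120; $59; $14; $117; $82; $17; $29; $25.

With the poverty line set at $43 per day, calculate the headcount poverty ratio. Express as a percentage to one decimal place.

4 of the 8 families have income below $43.
H = 4/8 = 50.0%.

50.0%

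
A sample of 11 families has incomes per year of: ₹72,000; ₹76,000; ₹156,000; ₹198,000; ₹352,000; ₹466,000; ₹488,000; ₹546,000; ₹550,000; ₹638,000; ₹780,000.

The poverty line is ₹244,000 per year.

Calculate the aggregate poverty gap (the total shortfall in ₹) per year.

Below the line: ₹72,000, ₹76,000, ₹156,000, ₹198,000 (q = 4 of N = 11).
Individual gaps: 244000−72000 = 172000; 244000−76000 = 168000; 244000−156000 = 88000; 244000−198000 = 46000.
Aggregate gap = ₹474,000.

₹474,000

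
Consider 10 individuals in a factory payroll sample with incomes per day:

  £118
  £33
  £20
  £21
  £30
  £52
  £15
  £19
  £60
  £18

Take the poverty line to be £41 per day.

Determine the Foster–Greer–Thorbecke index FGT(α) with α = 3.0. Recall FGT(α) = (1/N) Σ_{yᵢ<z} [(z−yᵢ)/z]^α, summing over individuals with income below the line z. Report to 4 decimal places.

Below z: £15, £18, £19, £20, £21, £30, £33 (q = 7 of N = 10).
Gap ratios (z−y)/z: (41−15)/41 = 0.6341; (41−18)/41 = 0.5610; (41−19)/41 = 0.5366; (41−20)/41 = 0.5122; (41−21)/41 = 0.4878; (41−30)/41 = 0.2683; (41−33)/41 = 0.1951.
Raised to α = 3.0: 0.25502; 0.17654; 0.15450; 0.13437; 0.11607; 0.01931; 0.00743.
Sum = 0.863235; FGT(3.0) = 0.863235 / 10 = 0.0863.

0.0863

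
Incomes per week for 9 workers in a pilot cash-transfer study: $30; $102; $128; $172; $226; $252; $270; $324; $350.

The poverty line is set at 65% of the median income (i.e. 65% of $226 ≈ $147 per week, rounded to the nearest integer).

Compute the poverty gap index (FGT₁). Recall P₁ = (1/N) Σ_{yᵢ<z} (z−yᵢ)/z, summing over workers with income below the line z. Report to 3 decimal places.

Incomes under z: $30, $102, $128 (q = 3 of N = 9).
Normalized shortfalls: (147−30)/147 = 0.7959; (147−102)/147 = 0.3061; (147−128)/147 = 0.1293.
Sum of shortfalls = 1.231293; P₁ averages over all N: 1.231293 / 9 = 0.137.

0.137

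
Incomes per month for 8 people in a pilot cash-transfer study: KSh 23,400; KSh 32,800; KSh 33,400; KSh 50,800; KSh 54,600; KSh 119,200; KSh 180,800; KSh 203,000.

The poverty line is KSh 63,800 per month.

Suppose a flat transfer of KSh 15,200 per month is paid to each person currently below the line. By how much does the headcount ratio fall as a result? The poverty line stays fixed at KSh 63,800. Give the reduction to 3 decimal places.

Before: below the line — KSh 23,400, KSh 32,800, KSh 33,400, KSh 50,800, KSh 54,600; headcount ratio = 0.62500.
After the KSh 15,200 transfer: below the line — KSh 38,600, KSh 48,000, KSh 48,600; headcount ratio = 0.37500.
Reduction = 0.62500 − 0.37500 = 0.250.

0.250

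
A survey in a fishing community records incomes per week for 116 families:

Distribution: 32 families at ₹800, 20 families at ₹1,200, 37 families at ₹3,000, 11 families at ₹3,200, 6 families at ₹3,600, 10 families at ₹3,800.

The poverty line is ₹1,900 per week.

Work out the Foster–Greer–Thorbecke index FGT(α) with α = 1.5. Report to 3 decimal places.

Incomes under z: 32×₹800, 20×₹1,200 (q = 52 of N = 116).
Gap ratios (z−y)/z: (1900−800)/1900 = 0.5789 (×32); (1900−1200)/1900 = 0.3684 (×20).
Raised to α = 1.5: 0.44051 (×32); 0.22362 (×20).
Sum = 18.568875; FGT(1.5) = 18.568875 / 116 = 0.160.

0.160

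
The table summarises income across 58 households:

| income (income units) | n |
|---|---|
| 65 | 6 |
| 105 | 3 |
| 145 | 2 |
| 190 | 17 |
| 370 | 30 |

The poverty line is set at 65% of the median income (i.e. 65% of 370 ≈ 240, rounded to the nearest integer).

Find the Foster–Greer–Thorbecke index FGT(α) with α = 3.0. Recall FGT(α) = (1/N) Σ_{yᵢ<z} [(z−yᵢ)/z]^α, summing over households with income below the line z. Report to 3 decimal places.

Poor units: 6×65, 3×105, 2×145, 17×190 (q = 28 of N = 58).
Shortfall ratios: (240−65)/240 = 0.7292 (×6); (240−105)/240 = 0.5625 (×3); (240−145)/240 = 0.3958 (×2); (240−190)/240 = 0.2083 (×17).
Raised to α = 3.0: 0.38769 (×6); 0.17798 (×3); 0.06202 (×2); 0.00904 (×17).
Sum = 3.137813; FGT(3.0) = 3.137813 / 58 = 0.054.

0.054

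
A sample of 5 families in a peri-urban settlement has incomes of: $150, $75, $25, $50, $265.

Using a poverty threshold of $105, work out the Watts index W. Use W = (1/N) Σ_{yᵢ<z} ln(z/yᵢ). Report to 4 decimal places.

Poor units: $25, $50, $75 (q = 3 of N = 5).
Log gaps: ln(105/25) = 1.4351; ln(105/50) = 0.7419; ln(105/75) = 0.3365.
W = 2.513494 / 5 = 0.5027.

0.5027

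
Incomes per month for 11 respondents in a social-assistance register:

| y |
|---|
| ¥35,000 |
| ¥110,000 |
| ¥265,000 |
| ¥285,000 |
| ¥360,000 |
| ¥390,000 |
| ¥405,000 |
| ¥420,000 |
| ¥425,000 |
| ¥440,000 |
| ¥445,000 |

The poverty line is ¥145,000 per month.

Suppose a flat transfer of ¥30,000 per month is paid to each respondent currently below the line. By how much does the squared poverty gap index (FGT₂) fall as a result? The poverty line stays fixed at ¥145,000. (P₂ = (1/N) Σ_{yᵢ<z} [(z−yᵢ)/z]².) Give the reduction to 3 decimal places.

0.030

Before: below the line — ¥35,000, ¥110,000; squared poverty gap index (FGT₂) = 0.05762.
After the ¥30,000 transfer: below the line — ¥65,000, ¥140,000; squared poverty gap index (FGT₂) = 0.02778.
Reduction = 0.05762 − 0.02778 = 0.030.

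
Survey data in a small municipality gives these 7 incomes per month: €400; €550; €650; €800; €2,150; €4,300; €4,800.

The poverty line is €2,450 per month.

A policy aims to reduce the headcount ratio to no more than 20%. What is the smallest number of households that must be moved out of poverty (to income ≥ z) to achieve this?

4

5 of the 7 households are poor, so H = 5/7 = 0.714.
A headcount ratio of at most 20% allows at most ⌊0.20 × 7⌋ = 1 poor households.
So at least 5 − 1 = 4 must be lifted.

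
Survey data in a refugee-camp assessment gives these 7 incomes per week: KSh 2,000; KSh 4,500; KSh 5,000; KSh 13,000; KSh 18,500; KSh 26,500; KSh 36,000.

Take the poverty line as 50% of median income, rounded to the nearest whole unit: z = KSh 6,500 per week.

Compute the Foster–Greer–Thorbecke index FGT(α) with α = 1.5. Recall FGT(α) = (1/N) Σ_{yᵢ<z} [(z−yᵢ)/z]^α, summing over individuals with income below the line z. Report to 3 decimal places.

Below z: KSh 2,000, KSh 4,500, KSh 5,000 (q = 3 of N = 7).
Gap ratios (z−y)/z: (6500−2000)/6500 = 0.6923; (6500−4500)/6500 = 0.3077; (6500−5000)/6500 = 0.2308.
Raised to α = 1.5: 0.57603; 0.17068; 0.11086.
Sum = 0.857570; FGT(1.5) = 0.857570 / 7 = 0.123.

0.123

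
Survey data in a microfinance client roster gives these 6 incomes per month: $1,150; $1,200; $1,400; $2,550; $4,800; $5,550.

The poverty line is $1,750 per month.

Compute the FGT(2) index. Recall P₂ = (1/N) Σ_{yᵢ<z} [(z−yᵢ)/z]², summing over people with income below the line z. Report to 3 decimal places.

0.043

Below the line: $1,150, $1,200, $1,400 (q = 3 of N = 6).
Shortfall ratios: (1750−1150)/1750 = 0.3429; (1750−1200)/1750 = 0.3143; (1750−1400)/1750 = 0.2000.
Squared: 0.1176; 0.0988; 0.0400.
Sum = 0.256327; P₂ = 0.256327 / 6 = 0.043.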